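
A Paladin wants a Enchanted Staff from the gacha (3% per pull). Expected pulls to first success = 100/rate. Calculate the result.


Expected pulls for a geometric distribution = 1/p = 100 / rate%
= 100 / 3
= 33.33

33.33 pulls


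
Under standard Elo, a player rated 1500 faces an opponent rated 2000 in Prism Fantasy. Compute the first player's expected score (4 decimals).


Elo expected score: Ea = 1/(1 + 10^((Rb-Ra)/400))
Rb - Ra = 2000 - 1500 = 500
(Rb-Ra)/400 = 500/400 = 1.25
10^1.25 = 17.782794
Ea = 1/(1 + 17.782794) = 1/18.782794 = 0.0532

0.0532


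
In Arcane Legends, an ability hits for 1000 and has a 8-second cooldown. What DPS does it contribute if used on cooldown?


DPS = damage / cooldown
= 1000 / 8
= 125.00

125.00 DPS


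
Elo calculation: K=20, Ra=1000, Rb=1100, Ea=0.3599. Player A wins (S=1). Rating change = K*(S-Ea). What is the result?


Elo update: delta = K * (S - Ea), where S = 1 (wins)
S - Ea = 1 - 0.3599 = 0.6401
Rating change = 20 * 0.6401
= 12.80

12.80 rating points


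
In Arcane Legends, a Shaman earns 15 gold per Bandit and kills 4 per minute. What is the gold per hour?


Gold per minute = 15 * 4 = 60
Gold per hour = 60 * 60 = 3600

3600 gold/hour


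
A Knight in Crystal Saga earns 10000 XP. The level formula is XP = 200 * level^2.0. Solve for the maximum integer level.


XP = 200 * level^2.0, so level = (XP / 200)^(1/2.0)
= (10000 / 200)^(1/2.0)
= 50.0^0.5
= 7.0711
Floor: level = 7

level 7


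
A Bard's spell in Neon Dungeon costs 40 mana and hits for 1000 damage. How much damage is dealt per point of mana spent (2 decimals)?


Efficiency = damage / mana
= 1000 / 40
= 25.00

25.00 dmg/mana


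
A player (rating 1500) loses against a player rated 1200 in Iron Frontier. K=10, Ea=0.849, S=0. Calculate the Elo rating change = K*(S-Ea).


Elo update: delta = K * (S - Ea), where S = 0 (loses)
S - Ea = 0 - 0.849 = -0.849
Rating change = 10 * -0.849
= -8.49

-8.49 rating points


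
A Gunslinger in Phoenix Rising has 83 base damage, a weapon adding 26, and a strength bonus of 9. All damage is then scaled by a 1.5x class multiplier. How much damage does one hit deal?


Sum base + weapon + str = 83 + 26 + 9 = 118
Multiply by 1.5:
118 * 1.5 = 177.0

177.0 damage


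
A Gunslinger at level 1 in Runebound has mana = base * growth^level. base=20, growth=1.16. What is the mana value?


value = base * growth^level
= 20 * 1.16^1
= 20 * 1.16
= 23.20

23.20 mana


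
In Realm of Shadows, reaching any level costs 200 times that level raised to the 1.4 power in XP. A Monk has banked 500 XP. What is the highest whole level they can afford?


XP = 200 * level^1.4, so level = (XP / 200)^(1/1.4)
= (500 / 200)^(1/1.4)
= 2.5^0.7143
= 1.9242
Floor: level = 1

level 1


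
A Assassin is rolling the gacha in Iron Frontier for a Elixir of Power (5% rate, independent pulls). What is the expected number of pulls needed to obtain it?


Expected pulls for a geometric distribution = 1/p = 100 / rate%
= 100 / 5
= 20.0

20.0 pulls


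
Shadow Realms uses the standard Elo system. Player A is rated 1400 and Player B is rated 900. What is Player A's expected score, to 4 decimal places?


Elo expected score: Ea = 1/(1 + 10^((Rb-Ra)/400))
Rb - Ra = 900 - 1400 = -500
(Rb-Ra)/400 = -500/400 = -1.25
10^-1.25 = 0.056234
Ea = 1/(1 + 0.056234) = 1/1.056234 = 0.9468

0.9468


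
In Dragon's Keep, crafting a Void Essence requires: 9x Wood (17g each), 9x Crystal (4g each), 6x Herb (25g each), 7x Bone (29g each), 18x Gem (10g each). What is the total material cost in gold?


Cost breakdown:
  Wood: 9 * 17 = 153
  Crystal: 9 * 4 = 36
  Herb: 6 * 25 = 150
  Bone: 7 * 29 = 203
  Gem: 18 * 10 = 180
Total = 153 + 36 + 150 + 203 + 180 = 722

722 gold


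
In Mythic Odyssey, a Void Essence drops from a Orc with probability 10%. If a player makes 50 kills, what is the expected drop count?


Expected drops = kills * (drop_rate / 100)
= 50 * (10 / 100)
= 50 * 0.1
= 5.0

5.0 drops


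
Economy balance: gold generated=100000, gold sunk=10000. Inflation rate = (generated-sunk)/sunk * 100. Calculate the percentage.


Net gold = 100000 - 10000 = 90000
Inflation rate = net / sunk * 100 = 90000 / 10000 * 100
= 9.0 * 100
= 900.00%

900.00%


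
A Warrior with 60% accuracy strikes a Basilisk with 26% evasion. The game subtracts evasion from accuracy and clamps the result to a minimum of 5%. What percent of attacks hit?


accuracy - evasion = 60 - 26 = 34
Apply floor: max(34, 5) = 34
Hit chance = 34%

34%


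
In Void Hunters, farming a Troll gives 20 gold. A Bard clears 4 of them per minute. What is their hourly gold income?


Gold per minute = 20 * 4 = 80
Gold per hour = 80 * 60 = 4800

4800 gold/hour


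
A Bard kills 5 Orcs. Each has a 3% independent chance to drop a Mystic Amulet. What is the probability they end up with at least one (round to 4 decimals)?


P(at least one) = 1 - P(none) = 1 - (1-p)^n
p = 3/100 = 0.03
1 - p = 0.97
(1 - p)^5 = 0.97^5 = 0.858734
P(at least one) = 1 - 0.858734 = 0.1413

0.1413


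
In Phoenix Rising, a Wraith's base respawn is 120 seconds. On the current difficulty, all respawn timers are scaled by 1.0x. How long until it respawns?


Respawn time = base * multiplier
= 120 * 1.0
= 120.0 seconds

120.0 seconds


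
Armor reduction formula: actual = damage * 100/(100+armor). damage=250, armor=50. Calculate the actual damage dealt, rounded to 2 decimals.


actual = 250 * 100 / (100 + 50)
= 250 * 100 / 150
= 25000 / 150
= 166.67

166.67 damage


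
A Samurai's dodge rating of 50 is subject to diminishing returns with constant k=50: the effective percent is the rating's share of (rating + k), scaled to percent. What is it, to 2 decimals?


effective% = rating / (rating + k) * 100
= 50 / (50 + 50) * 100
= 50 / 100 * 100
= 0.5 * 100
= 50.00%

50.00%


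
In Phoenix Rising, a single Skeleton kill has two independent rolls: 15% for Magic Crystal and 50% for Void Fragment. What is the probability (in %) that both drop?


For independent events, P(both) = P(A) * P(B)
= 15% * 50%
= 750 / 100 %
= 7.5%

7.5%


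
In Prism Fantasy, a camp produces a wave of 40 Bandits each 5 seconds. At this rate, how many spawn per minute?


Spawns per minute = count * (60 / interval)
= 40 * (60 / 5)
= 40 * 12.0
= 480.0

480.0 per minute


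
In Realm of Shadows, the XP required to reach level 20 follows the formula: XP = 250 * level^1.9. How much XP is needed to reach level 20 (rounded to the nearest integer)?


XP = 250 * level^1.9
Substitute level = 20:
XP = 250 * 20^1.9
= 250 * 296.4538
= 74113

74113 XP


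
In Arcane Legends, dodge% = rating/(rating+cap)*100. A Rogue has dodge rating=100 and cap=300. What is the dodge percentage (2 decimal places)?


dodge% = 100 / (100 + 300) * 100
= 100 / 400 * 100
= 0.25 * 100
= 25.00%

25.00%


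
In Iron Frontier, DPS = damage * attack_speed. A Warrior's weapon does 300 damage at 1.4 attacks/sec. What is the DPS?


DPS = damage * attack_speed
= 300 * 1.4
= 420.0

420.0 DPS


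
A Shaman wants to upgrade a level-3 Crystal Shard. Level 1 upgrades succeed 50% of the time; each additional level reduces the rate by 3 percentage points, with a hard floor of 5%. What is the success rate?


raw_rate = 50 - 3 * (3 - 1)
= 50 - 3 * 2
= 50 - 6
= 44
Apply floor: max(44, 5) = 44%

44%


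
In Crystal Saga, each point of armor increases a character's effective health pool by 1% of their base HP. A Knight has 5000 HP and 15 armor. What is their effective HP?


EHP = 5000 * (1 + 15/100)
= 5000 * (1 + 0.15)
= 5000 * 1.15
= 5750.0

5750.0 EHP


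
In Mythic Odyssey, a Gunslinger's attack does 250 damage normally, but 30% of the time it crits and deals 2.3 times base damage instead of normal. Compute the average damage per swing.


E[dmg] = base * (1 + crit_chance * (crit_mult - 1))
cc as decimal = 30/100 = 0.3
cm - 1 = 2.3 - 1 = 1.3
Bonus factor = 0.3 * 1.3 = 0.39
Total multiplier = 1 + 0.39 = 1.39
Expected damage = 250 * 1.39 = 347.50

347.50 damage


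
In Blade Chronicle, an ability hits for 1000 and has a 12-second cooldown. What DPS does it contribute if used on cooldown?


DPS = damage / cooldown
= 1000 / 12
= 83.33

83.33 DPS


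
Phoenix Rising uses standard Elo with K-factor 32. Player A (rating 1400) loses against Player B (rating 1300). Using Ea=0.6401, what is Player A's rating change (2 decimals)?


Elo update: delta = K * (S - Ea), where S = 0 (loses)
S - Ea = 0 - 0.6401 = -0.6401
Rating change = 32 * -0.6401
= -20.48

-20.48 rating points


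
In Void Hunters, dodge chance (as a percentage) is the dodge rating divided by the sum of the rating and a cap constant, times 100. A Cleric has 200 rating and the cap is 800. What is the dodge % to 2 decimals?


dodge% = 200 / (200 + 800) * 100
= 200 / 1000 * 100
= 0.2 * 100
= 20.00%

20.00%


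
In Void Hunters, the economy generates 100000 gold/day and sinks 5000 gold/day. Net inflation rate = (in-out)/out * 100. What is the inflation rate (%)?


Net gold = 100000 - 5000 = 95000
Inflation rate = net / sunk * 100 = 95000 / 5000 * 100
= 19.0 * 100
= 1900.00%

1900.00%


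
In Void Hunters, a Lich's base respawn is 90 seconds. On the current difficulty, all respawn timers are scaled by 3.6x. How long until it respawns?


Respawn time = base * multiplier
= 90 * 3.6
= 324.0 seconds

324.0 seconds


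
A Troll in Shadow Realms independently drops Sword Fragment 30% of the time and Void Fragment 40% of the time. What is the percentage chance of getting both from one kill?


For independent events, P(both) = P(A) * P(B)
= 30% * 40%
= 1200 / 100 %
= 12.0%

12.0%


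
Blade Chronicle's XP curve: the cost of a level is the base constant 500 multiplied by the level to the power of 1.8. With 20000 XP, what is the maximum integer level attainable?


XP = 500 * level^1.8, so level = (XP / 500)^(1/1.8)
= (20000 / 500)^(1/1.8)
= 40.0^0.5556
= 7.7631
Floor: level = 7

level 7


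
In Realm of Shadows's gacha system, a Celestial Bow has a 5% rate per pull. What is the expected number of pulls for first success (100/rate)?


Expected pulls for a geometric distribution = 1/p = 100 / rate%
= 100 / 5
= 20.0

20.0 pulls


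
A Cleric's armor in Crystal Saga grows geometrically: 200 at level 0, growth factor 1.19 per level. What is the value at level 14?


value = base * growth^level
= 200 * 1.19^14
= 200 * 11.419773
= 2283.95

2283.95 armor


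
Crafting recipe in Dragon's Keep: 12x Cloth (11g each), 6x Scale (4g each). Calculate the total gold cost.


Cost breakdown:
  Cloth: 12 * 11 = 132
  Scale: 6 * 4 = 24
Total = 132 + 24 = 156

156 gold


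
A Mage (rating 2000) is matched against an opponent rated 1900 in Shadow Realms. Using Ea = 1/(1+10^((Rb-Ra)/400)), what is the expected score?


Elo expected score: Ea = 1/(1 + 10^((Rb-Ra)/400))
Rb - Ra = 1900 - 2000 = -100
(Rb-Ra)/400 = -100/400 = -0.25
10^-0.25 = 0.562341
Ea = 1/(1 + 0.562341) = 1/1.562341 = 0.6401

0.6401


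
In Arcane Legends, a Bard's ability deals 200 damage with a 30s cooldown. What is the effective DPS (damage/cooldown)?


DPS = damage / cooldown
= 200 / 30
= 6.67

6.67 DPS


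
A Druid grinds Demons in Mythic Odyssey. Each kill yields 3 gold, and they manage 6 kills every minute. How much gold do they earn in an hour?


Gold per minute = 3 * 6 = 18
Gold per hour = 18 * 60 = 1080

1080 gold/hour


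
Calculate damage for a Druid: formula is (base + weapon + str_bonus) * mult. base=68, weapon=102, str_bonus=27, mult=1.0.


Sum base + weapon + str = 68 + 102 + 27 = 197
Multiply by 1.0:
197 * 1.0 = 197.0

197.0 damage


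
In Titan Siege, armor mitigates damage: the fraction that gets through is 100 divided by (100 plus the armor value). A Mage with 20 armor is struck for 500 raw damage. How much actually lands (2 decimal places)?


actual = 500 * 100 / (100 + 20)
= 500 * 100 / 120
= 50000 / 120
= 416.67

416.67 damage


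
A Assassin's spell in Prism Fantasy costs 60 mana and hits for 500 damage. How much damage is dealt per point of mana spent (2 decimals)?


Efficiency = damage / mana
= 500 / 60
= 8.33

8.33 dmg/mana


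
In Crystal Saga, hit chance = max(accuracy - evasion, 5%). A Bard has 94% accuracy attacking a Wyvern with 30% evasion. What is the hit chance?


accuracy - evasion = 94 - 30 = 64
Apply floor: max(64, 5) = 64
Hit chance = 64%

64%


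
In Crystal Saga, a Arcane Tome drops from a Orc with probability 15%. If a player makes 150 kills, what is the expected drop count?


Expected drops = kills * (drop_rate / 100)
= 150 * (15 / 100)
= 150 * 0.15
= 22.5

22.5 drops


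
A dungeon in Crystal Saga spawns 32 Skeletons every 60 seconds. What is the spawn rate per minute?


Spawns per minute = count * (60 / interval)
= 32 * (60 / 60)
= 32 * 1.0
= 32.0

32.0 per minute


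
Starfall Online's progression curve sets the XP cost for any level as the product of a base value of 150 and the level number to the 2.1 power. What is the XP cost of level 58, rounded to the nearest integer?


XP = 150 * level^2.1
Substitute level = 58:
XP = 150 * 58^2.1
= 150 * 5048.9235
= 757339

757339 XP


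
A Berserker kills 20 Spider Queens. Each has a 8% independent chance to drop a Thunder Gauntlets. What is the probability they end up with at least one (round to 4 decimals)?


P(at least one) = 1 - P(none) = 1 - (1-p)^n
p = 8/100 = 0.08
1 - p = 0.92
(1 - p)^20 = 0.92^20 = 0.188693
P(at least one) = 1 - 0.188693 = 0.8113

0.8113


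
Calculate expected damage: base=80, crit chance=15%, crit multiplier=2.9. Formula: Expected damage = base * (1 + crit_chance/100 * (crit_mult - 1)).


E[dmg] = base * (1 + crit_chance * (crit_mult - 1))
cc as decimal = 15/100 = 0.15
cm - 1 = 2.9 - 1 = 1.9
Bonus factor = 0.15 * 1.9 = 0.285
Total multiplier = 1 + 0.285 = 1.285
Expected damage = 80 * 1.285 = 102.80

102.80 damage


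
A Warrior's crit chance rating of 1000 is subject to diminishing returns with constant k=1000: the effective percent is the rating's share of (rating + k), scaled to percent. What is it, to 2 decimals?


effective% = rating / (rating + k) * 100
= 1000 / (1000 + 1000) * 100
= 1000 / 2000 * 100
= 0.5 * 100
= 50.00%

50.00%


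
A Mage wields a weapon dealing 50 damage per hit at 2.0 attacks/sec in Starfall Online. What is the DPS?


DPS = damage * attack_speed
= 50 * 2.0
= 100.0

100.0 DPS


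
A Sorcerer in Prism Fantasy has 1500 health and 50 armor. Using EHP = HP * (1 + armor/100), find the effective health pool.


EHP = 1500 * (1 + 50/100)
= 1500 * (1 + 0.5)
= 1500 * 1.5
= 2250.0

2250.0 EHP


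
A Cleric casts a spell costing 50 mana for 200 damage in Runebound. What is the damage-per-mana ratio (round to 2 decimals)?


Efficiency = damage / mana
= 200 / 50
= 4.00

4.00 dmg/mana


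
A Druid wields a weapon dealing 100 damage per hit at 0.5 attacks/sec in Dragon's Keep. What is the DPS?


DPS = damage * attack_speed
= 100 * 0.5
= 50.0

50.0 DPS


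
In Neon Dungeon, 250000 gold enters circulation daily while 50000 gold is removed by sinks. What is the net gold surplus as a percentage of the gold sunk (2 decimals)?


Net gold = 250000 - 50000 = 200000
Inflation rate = net / sunk * 100 = 200000 / 50000 * 100
= 4.0 * 100
= 400.00%

400.00%


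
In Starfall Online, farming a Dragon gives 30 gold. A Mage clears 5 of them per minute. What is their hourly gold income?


Gold per minute = 30 * 5 = 150
Gold per hour = 150 * 60 = 9000

9000 gold/hour


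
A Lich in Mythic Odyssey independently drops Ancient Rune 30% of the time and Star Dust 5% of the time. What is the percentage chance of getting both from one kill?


For independent events, P(both) = P(A) * P(B)
= 30% * 5%
= 150 / 100 %
= 1.5%

1.5%


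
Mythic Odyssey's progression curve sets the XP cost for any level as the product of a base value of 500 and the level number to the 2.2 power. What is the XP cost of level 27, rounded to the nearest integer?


XP = 500 * level^2.2
Substitute level = 27:
XP = 500 * 27^2.2
= 500 * 1409.2897
= 704645

704645 XP


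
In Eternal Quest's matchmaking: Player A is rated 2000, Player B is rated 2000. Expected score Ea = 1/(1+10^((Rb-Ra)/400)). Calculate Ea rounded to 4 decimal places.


Elo expected score: Ea = 1/(1 + 10^((Rb-Ra)/400))
Rb - Ra = 2000 - 2000 = 0
(Rb-Ra)/400 = 0/400 = 0.0
10^0.0 = 1.0
Ea = 1/(1 + 1.0) = 1/2.0 = 0.5000

0.5000


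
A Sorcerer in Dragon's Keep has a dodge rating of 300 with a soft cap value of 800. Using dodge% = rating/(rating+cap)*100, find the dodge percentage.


dodge% = 300 / (300 + 800) * 100
= 300 / 1100 * 100
= 0.272727 * 100
= 27.27%

27.27%


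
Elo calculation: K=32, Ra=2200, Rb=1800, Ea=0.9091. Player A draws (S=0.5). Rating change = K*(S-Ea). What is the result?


Elo update: delta = K * (S - Ea), where S = 0.5 (draws)
S - Ea = 0.5 - 0.9091 = -0.4091
Rating change = 32 * -0.4091
= -13.09

-13.09 rating points


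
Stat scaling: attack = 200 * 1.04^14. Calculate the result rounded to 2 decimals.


value = base * growth^level
= 200 * 1.04^14
= 200 * 1.731676
= 346.34

346.34 attack


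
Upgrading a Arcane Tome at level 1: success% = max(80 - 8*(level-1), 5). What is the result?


raw_rate = 80 - 8 * (1 - 1)
= 80 - 8 * 0
= 80 - 0
= 80
Apply floor: max(80, 5) = 80%

80%


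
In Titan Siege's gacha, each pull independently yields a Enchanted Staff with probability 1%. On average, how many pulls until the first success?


Expected pulls for a geometric distribution = 1/p = 100 / rate%
= 100 / 1
= 100.0

100.0 pulls


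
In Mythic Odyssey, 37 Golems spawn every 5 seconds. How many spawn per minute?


Spawns per minute = count * (60 / interval)
= 37 * (60 / 5)
= 37 * 12.0
= 444.0

444.0 per minute


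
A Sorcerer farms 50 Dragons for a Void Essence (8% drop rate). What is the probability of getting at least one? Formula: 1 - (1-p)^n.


P(at least one) = 1 - P(none) = 1 - (1-p)^n
p = 8/100 = 0.08
1 - p = 0.92
(1 - p)^50 = 0.92^50 = 0.015466
P(at least one) = 1 - 0.015466 = 0.9845

0.9845


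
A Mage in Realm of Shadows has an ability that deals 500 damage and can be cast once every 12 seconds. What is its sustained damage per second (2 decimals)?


DPS = damage / cooldown
= 500 / 12
= 41.67

41.67 DPS


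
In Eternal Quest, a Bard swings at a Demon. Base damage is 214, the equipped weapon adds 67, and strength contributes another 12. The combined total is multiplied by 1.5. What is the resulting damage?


Sum base + weapon + str = 214 + 67 + 12 = 293
Multiply by 1.5:
293 * 1.5 = 439.5

439.5 damage


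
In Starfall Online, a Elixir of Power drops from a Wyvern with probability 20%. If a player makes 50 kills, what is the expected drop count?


Expected drops = kills * (drop_rate / 100)
= 50 * (20 / 100)
= 50 * 0.2
= 10.0

10.0 drops


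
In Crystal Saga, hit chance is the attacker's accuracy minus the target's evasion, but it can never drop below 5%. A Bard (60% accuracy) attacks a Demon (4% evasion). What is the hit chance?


accuracy - evasion = 60 - 4 = 56
Apply floor: max(56, 5) = 56
Hit chance = 56%

56%


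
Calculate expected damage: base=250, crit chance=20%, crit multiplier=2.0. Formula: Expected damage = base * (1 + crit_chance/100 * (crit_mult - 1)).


E[dmg] = base * (1 + crit_chance * (crit_mult - 1))
cc as decimal = 20/100 = 0.2
cm - 1 = 2.0 - 1 = 1.0
Bonus factor = 0.2 * 1.0 = 0.2
Total multiplier = 1 + 0.2 = 1.2
Expected damage = 250 * 1.2 = 300.00

300.00 damage


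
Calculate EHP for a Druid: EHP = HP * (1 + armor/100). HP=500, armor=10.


EHP = 500 * (1 + 10/100)
= 500 * (1 + 0.1)
= 500 * 1.1
= 550.0

550.0 EHP


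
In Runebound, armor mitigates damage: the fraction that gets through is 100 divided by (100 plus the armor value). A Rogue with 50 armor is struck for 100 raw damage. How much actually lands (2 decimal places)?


actual = 100 * 100 / (100 + 50)
= 100 * 100 / 150
= 10000 / 150
= 66.67

66.67 damage


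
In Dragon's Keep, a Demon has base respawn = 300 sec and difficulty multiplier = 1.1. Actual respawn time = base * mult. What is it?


Respawn time = base * multiplier
= 300 * 1.1
= 330.0 seconds

330.0 seconds


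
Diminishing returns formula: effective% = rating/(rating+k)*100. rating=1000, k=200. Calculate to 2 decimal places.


effective% = rating / (rating + k) * 100
= 1000 / (1000 + 200) * 100
= 1000 / 1200 * 100
= 0.833333 * 100
= 83.33%

83.33%


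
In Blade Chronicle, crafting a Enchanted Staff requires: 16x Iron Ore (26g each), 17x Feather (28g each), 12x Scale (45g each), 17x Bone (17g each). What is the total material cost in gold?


Cost breakdown:
  Iron Ore: 16 * 26 = 416
  Feather: 17 * 28 = 476
  Scale: 12 * 45 = 540
  Bone: 17 * 17 = 289
Total = 416 + 476 + 540 + 289 = 1721

1721 gold


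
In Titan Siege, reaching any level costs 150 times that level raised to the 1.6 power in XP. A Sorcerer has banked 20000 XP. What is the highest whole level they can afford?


XP = 150 * level^1.6, so level = (XP / 150)^(1/1.6)
= (20000 / 150)^(1/1.6)
= 133.3333^0.625
= 21.2856
Floor: level = 21

level 21


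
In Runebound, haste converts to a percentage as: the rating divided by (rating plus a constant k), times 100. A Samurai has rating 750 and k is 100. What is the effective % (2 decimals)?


effective% = rating / (rating + k) * 100
= 750 / (750 + 100) * 100
= 750 / 850 * 100
= 0.882353 * 100
= 88.24%

88.24%


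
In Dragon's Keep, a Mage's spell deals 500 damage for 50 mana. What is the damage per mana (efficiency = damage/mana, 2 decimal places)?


Efficiency = damage / mana
= 500 / 50
= 10.00

10.00 dmg/mana


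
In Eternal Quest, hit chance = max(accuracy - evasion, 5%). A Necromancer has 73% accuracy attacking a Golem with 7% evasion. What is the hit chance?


accuracy - evasion = 73 - 7 = 66
Apply floor: max(66, 5) = 66
Hit chance = 66%

66%


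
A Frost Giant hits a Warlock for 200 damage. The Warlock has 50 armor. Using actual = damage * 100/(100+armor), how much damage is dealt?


actual = 200 * 100 / (100 + 50)
= 200 * 100 / 150
= 20000 / 150
= 133.33

133.33 damage


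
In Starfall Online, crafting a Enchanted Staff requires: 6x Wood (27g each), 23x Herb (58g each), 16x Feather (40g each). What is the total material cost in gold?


Cost breakdown:
  Wood: 6 * 27 = 162
  Herb: 23 * 58 = 1334
  Feather: 16 * 40 = 640
Total = 162 + 1334 + 640 = 2136

2136 gold


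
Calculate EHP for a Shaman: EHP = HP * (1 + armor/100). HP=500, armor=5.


EHP = 500 * (1 + 5/100)
= 500 * (1 + 0.05)
= 500 * 1.05
= 525.0

525.0 EHP


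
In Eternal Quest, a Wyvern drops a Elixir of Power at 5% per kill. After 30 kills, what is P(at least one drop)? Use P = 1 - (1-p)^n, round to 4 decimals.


P(at least one) = 1 - P(none) = 1 - (1-p)^n
p = 5/100 = 0.05
1 - p = 0.95
(1 - p)^30 = 0.95^30 = 0.214639
P(at least one) = 1 - 0.214639 = 0.7854

0.7854


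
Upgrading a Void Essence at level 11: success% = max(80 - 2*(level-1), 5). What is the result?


raw_rate = 80 - 2 * (11 - 1)
= 80 - 2 * 10
= 80 - 20
= 60
Apply floor: max(60, 5) = 60%

60%


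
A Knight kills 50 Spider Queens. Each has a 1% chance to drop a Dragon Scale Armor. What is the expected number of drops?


Expected drops = kills * (drop_rate / 100)
= 50 * (1 / 100)
= 50 * 0.01
= 0.5

0.5 drops


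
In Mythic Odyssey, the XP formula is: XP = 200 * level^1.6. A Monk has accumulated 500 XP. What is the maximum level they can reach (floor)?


XP = 200 * level^1.6, so level = (XP / 200)^(1/1.6)
= (500 / 200)^(1/1.6)
= 2.5^0.625
= 1.773
Floor: level = 1

level 1


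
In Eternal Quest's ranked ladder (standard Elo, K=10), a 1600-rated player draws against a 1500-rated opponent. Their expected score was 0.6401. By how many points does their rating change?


Elo update: delta = K * (S - Ea), where S = 0.5 (draws)
S - Ea = 0.5 - 0.6401 = -0.1401
Rating change = 10 * -0.1401
= -1.40

-1.40 rating points


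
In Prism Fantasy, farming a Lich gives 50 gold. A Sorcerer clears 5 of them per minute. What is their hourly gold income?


Gold per minute = 50 * 5 = 250
Gold per hour = 250 * 60 = 15000

15000 gold/hour


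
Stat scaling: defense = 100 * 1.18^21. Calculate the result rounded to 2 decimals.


value = base * growth^level
= 100 * 1.18^21
= 100 * 32.323781
= 3232.38

3232.38 defense


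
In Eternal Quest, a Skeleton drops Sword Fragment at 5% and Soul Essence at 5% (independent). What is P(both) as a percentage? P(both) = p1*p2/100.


For independent events, P(both) = P(A) * P(B)
= 5% * 5%
= 25 / 100 %
= 0.25%

0.25%


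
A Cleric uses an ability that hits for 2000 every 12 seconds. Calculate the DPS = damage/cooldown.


DPS = damage / cooldown
= 2000 / 12
= 166.67

166.67 DPS


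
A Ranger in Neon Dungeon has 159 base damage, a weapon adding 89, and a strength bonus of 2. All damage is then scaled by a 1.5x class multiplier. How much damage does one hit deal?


Sum base + weapon + str = 159 + 89 + 2 = 250
Multiply by 1.5:
250 * 1.5 = 375.0

375.0 damage


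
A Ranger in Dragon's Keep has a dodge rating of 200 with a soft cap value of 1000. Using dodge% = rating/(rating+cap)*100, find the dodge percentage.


dodge% = 200 / (200 + 1000) * 100
= 200 / 1200 * 100
= 0.166667 * 100
= 16.67%

16.67%


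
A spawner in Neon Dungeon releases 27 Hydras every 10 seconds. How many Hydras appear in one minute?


Spawns per minute = count * (60 / interval)
= 27 * (60 / 10)
= 27 * 6.0
= 162.0

162.0 per minute


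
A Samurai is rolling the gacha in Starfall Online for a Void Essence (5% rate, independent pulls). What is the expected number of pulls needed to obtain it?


Expected pulls for a geometric distribution = 1/p = 100 / rate%
= 100 / 5
= 20.0

20.0 pulls


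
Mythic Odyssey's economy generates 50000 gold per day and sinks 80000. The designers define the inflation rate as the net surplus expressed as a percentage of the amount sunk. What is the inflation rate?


Net gold = 50000 - 80000 = -30000
Inflation rate = net / sunk * 100 = -30000 / 80000 * 100
= -0.375 * 100
= -37.50%

-37.50%


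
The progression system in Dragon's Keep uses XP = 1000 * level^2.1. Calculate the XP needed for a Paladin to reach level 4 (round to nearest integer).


XP = 1000 * level^2.1
Substitute level = 4:
XP = 1000 * 4^2.1
= 1000 * 18.3792
= 18379

18379 XP


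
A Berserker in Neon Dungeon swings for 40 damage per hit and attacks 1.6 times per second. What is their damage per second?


DPS = damage * attack_speed
= 40 * 1.6
= 64.0

64.0 DPS


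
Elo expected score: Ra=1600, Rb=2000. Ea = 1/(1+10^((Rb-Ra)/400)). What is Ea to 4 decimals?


Elo expected score: Ea = 1/(1 + 10^((Rb-Ra)/400))
Rb - Ra = 2000 - 1600 = 400
(Rb-Ra)/400 = 400/400 = 1.0
10^1.0 = 10.0
Ea = 1/(1 + 10.0) = 1/11.0 = 0.0909

0.0909


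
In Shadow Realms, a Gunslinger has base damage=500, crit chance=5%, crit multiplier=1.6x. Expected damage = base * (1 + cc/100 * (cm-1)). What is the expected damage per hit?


E[dmg] = base * (1 + crit_chance * (crit_mult - 1))
cc as decimal = 5/100 = 0.05
cm - 1 = 1.6 - 1 = 0.6
Bonus factor = 0.05 * 0.6 = 0.03
Total multiplier = 1 + 0.03 = 1.03
Expected damage = 500 * 1.03 = 515.00

515.00 damage


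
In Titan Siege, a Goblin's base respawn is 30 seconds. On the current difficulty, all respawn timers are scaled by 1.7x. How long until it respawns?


Respawn time = base * multiplier
= 30 * 1.7
= 51.0 seconds

51.0 seconds


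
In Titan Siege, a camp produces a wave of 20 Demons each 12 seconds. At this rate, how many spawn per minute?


Spawns per minute = count * (60 / interval)
= 20 * (60 / 12)
= 20 * 5.0
= 100.0

100.0 per minute


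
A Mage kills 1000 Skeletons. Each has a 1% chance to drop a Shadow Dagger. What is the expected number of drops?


Expected drops = kills * (drop_rate / 100)
= 1000 * (1 / 100)
= 1000 * 0.01
= 10.0

10.0 drops


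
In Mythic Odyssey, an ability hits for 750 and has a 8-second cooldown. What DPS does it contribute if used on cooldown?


DPS = damage / cooldown
= 750 / 8
= 93.75

93.75 DPS


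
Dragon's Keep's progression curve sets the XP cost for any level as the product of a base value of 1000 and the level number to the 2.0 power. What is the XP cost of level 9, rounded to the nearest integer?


XP = 1000 * level^2.0
Substitute level = 9:
XP = 1000 * 9^2.0
= 1000 * 81.0
= 81000

81000 XP


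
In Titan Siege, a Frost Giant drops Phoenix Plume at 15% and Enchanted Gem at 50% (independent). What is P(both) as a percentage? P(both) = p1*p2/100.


For independent events, P(both) = P(A) * P(B)
= 15% * 50%
= 750 / 100 %
= 7.5%

7.5%


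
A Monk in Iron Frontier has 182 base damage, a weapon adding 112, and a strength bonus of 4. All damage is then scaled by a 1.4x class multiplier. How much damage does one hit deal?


Sum base + weapon + str = 182 + 112 + 4 = 298
Multiply by 1.4:
298 * 1.4 = 417.2

417.2 damage


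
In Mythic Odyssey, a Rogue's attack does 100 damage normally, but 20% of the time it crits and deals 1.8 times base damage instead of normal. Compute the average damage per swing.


E[dmg] = base * (1 + crit_chance * (crit_mult - 1))
cc as decimal = 20/100 = 0.2
cm - 1 = 1.8 - 1 = 0.8
Bonus factor = 0.2 * 0.8 = 0.16
Total multiplier = 1 + 0.16 = 1.16
Expected damage = 100 * 1.16 = 116.00

116.00 damage


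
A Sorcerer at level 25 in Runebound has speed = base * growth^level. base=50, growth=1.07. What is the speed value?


value = base * growth^level
= 50 * 1.07^25
= 50 * 5.427433
= 271.37

271.37 speed


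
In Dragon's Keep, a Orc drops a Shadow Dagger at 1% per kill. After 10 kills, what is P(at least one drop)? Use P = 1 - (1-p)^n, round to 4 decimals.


P(at least one) = 1 - P(none) = 1 - (1-p)^n
p = 1/100 = 0.01
1 - p = 0.99
(1 - p)^10 = 0.99^10 = 0.904382
P(at least one) = 1 - 0.904382 = 0.0956

0.0956


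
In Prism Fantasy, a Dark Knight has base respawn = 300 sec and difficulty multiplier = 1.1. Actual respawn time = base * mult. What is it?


Respawn time = base * multiplier
= 300 * 1.1
= 330.0 seconds

330.0 seconds


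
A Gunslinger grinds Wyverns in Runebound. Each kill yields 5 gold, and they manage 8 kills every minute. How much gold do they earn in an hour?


Gold per minute = 5 * 8 = 40
Gold per hour = 40 * 60 = 2400

2400 gold/hour


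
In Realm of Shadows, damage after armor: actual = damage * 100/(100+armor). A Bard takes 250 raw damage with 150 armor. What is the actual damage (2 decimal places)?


actual = 250 * 100 / (100 + 150)
= 250 * 100 / 250
= 25000 / 250
= 100.00

100.00 damage


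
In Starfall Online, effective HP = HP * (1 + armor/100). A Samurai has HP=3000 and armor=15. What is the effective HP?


EHP = 3000 * (1 + 15/100)
= 3000 * (1 + 0.15)
= 3000 * 1.15
= 3450.0

3450.0 EHP


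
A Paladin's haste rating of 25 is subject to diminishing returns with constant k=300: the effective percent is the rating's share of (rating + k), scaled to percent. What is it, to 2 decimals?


effective% = rating / (rating + k) * 100
= 25 / (25 + 300) * 100
= 25 / 325 * 100
= 0.076923 * 100
= 7.69%

7.69%


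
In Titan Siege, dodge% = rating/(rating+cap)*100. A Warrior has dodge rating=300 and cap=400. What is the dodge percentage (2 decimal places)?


dodge% = 300 / (300 + 400) * 100
= 300 / 700 * 100
= 0.428571 * 100
= 42.86%

42.86%


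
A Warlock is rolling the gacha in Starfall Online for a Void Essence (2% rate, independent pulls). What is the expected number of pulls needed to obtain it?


Expected pulls for a geometric distribution = 1/p = 100 / rate%
= 100 / 2
= 50.0

50.0 pulls


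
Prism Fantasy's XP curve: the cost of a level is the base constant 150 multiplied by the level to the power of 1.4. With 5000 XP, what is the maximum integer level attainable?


XP = 150 * level^1.4, so level = (XP / 150)^(1/1.4)
= (5000 / 150)^(1/1.4)
= 33.3333^0.7143
= 12.2397
Floor: level = 12

level 12


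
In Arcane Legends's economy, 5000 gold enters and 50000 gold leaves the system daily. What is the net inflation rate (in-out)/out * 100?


Net gold = 5000 - 50000 = -45000
Inflation rate = net / sunk * 100 = -45000 / 50000 * 100
= -0.9 * 100
= -90.00%

-90.00%


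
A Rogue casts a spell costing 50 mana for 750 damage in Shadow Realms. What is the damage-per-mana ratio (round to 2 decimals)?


Efficiency = damage / mana
= 750 / 50
= 15.00

15.00 dmg/mana


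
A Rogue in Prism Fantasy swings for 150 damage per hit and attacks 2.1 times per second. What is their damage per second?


DPS = damage * attack_speed
= 150 * 2.1
= 315.0

315.0 DPS


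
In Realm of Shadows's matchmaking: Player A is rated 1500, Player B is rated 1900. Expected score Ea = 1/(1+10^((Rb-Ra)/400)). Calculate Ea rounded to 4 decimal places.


Elo expected score: Ea = 1/(1 + 10^((Rb-Ra)/400))
Rb - Ra = 1900 - 1500 = 400
(Rb-Ra)/400 = 400/400 = 1.0
10^1.0 = 10.0
Ea = 1/(1 + 10.0) = 1/11.0 = 0.0909

0.0909


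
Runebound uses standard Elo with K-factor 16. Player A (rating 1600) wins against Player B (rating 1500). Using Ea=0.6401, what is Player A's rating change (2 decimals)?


Elo update: delta = K * (S - Ea), where S = 1 (wins)
S - Ea = 1 - 0.6401 = 0.3599
Rating change = 16 * 0.3599
= 5.76

5.76 rating points


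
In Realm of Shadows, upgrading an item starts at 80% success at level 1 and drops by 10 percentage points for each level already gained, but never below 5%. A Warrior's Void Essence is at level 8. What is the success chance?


raw_rate = 80 - 10 * (8 - 1)
= 80 - 10 * 7
= 80 - 70
= 10
Apply floor: max(10, 5) = 10%

10%


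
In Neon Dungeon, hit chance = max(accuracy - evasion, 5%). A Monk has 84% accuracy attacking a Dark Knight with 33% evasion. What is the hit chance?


accuracy - evasion = 84 - 33 = 51
Apply floor: max(51, 5) = 51
Hit chance = 51%

51%


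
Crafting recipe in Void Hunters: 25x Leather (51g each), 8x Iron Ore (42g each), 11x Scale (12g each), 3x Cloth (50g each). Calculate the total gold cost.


Cost breakdown:
  Leather: 25 * 51 = 1275
  Iron Ore: 8 * 42 = 336
  Scale: 11 * 12 = 132
  Cloth: 3 * 50 = 150
Total = 1275 + 336 + 132 + 150 = 1893

1893 gold


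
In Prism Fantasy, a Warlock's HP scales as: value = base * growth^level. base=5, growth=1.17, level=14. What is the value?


value = base * growth^level
= 5 * 1.17^14
= 5 * 9.007454
= 45.04

45.04 HP


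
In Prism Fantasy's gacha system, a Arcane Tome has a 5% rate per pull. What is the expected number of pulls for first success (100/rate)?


Expected pulls for a geometric distribution = 1/p = 100 / rate%
= 100 / 5
= 20.0

20.0 pulls


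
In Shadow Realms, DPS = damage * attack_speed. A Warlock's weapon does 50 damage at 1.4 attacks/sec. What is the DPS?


DPS = damage * attack_speed
= 50 * 1.4
= 70.0

70.0 DPS


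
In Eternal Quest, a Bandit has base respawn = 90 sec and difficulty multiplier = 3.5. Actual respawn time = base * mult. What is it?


Respawn time = base * multiplier
= 90 * 3.5
= 315.0 seconds

315.0 seconds


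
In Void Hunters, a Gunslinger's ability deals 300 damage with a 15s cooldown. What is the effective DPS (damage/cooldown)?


DPS = damage / cooldown
= 300 / 15
= 20.00

20.00 DPS


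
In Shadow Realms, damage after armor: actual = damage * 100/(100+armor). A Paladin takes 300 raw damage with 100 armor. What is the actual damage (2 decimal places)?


actual = 300 * 100 / (100 + 100)
= 300 * 100 / 200
= 30000 / 200
= 150.00

150.00 damage


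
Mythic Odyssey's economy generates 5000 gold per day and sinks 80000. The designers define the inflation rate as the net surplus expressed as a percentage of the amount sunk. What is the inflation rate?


Net gold = 5000 - 80000 = -75000
Inflation rate = net / sunk * 100 = -75000 / 80000 * 100
= -0.9375 * 100
= -93.75%

-93.75%


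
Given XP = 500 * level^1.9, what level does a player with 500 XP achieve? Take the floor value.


XP = 500 * level^1.9, so level = (XP / 500)^(1/1.9)
= (500 / 500)^(1/1.9)
= 1.0^0.5263
= 1.0
Floor: level = 1

level 1


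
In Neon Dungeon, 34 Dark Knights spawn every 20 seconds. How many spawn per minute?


Spawns per minute = count * (60 / interval)
= 34 * (60 / 20)
= 34 * 3.0
= 102.0

102.0 per minute


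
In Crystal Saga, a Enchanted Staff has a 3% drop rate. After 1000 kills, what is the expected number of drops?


Expected drops = kills * (drop_rate / 100)
= 1000 * (3 / 100)
= 1000 * 0.03
= 30.0

30.0 drops


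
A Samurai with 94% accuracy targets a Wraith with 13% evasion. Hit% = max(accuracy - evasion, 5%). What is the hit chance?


accuracy - evasion = 94 - 13 = 81
Apply floor: max(81, 5) = 81
Hit chance = 81%

81%


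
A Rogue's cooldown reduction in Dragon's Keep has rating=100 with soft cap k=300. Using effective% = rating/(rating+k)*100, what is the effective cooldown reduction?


effective% = rating / (rating + k) * 100
= 100 / (100 + 300) * 100
= 100 / 400 * 100
= 0.25 * 100
= 25.00%

25.00%


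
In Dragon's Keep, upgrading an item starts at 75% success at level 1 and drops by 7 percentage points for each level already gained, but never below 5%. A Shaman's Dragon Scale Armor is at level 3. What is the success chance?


raw_rate = 75 - 7 * (3 - 1)
= 75 - 7 * 2
= 75 - 14
= 61
Apply floor: max(61, 5) = 61%

61%


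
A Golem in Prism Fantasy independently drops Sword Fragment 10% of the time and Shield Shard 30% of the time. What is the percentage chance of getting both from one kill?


For independent events, P(both) = P(A) * P(B)
= 10% * 30%
= 300 / 100 %
= 3.0%

3.0%


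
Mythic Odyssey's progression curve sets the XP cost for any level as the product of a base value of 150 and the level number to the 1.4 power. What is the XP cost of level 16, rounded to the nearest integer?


XP = 150 * level^1.4
Substitute level = 16:
XP = 150 * 16^1.4
= 150 * 48.5029
= 7275

7275 XP


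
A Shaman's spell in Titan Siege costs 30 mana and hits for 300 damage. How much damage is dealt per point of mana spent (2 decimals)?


Efficiency = damage / mana
= 300 / 30
= 10.00

10.00 dmg/mana


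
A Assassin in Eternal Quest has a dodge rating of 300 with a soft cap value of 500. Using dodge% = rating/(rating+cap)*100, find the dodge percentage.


dodge% = 300 / (300 + 500) * 100
= 300 / 800 * 100
= 0.375 * 100
= 37.50%

37.50%


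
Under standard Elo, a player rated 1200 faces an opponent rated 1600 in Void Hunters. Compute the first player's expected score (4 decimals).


Elo expected score: Ea = 1/(1 + 10^((Rb-Ra)/400))
Rb - Ra = 1600 - 1200 = 400
(Rb-Ra)/400 = 400/400 = 1.0
10^1.0 = 10.0
Ea = 1/(1 + 10.0) = 1/11.0 = 0.0909

0.0909


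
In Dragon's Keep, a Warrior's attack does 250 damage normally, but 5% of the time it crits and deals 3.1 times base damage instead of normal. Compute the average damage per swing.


E[dmg] = base * (1 + crit_chance * (crit_mult - 1))
cc as decimal = 5/100 = 0.05
cm - 1 = 3.1 - 1 = 2.1
Bonus factor = 0.05 * 2.1 = 0.105
Total multiplier = 1 + 0.105 = 1.105
Expected damage = 250 * 1.105 = 276.25

276.25 damage


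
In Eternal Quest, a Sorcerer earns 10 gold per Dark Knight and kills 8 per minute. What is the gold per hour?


Gold per minute = 10 * 8 = 80
Gold per hour = 80 * 60 = 4800

4800 gold/hour


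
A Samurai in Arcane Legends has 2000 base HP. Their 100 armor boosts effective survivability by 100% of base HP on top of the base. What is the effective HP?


EHP = 2000 * (1 + 100/100)
= 2000 * (1 + 1.0)
= 2000 * 2.0
= 4000.0

4000.0 EHP


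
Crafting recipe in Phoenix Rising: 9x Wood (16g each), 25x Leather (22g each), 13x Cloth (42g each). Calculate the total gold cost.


Cost breakdown:
  Wood: 9 * 16 = 144
  Leather: 25 * 22 = 550
  Cloth: 13 * 42 = 546
Total = 144 + 550 + 546 = 1240

1240 gold
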